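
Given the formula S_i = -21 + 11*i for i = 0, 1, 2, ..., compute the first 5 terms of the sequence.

This is an arithmetic sequence.
i=0: S_0 = -21 + 11*0 = -21
i=1: S_1 = -21 + 11*1 = -10
i=2: S_2 = -21 + 11*2 = 1
i=3: S_3 = -21 + 11*3 = 12
i=4: S_4 = -21 + 11*4 = 23
The first 5 terms are: [-21, -10, 1, 12, 23]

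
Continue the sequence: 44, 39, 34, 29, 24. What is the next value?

Differences: 39 - 44 = -5
This is an arithmetic sequence with common difference d = -5.
Next term = 24 + -5 = 19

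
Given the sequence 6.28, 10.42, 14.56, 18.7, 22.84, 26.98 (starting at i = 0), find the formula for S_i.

Check differences: 10.42 - 6.28 = 4.14
14.56 - 10.42 = 4.14
Common difference d = 4.14.
First term a = 6.28.
Formula: S_i = 6.28 + 4.14*i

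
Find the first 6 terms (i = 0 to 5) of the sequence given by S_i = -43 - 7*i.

This is an arithmetic sequence.
i=0: S_0 = -43 + -7*0 = -43
i=1: S_1 = -43 + -7*1 = -50
i=2: S_2 = -43 + -7*2 = -57
i=3: S_3 = -43 + -7*3 = -64
i=4: S_4 = -43 + -7*4 = -71
i=5: S_5 = -43 + -7*5 = -78
The first 6 terms are: [-43, -50, -57, -64, -71, -78]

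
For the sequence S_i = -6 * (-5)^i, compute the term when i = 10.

S_10 = -6 * (-5)^10 = -6 * 9765625 = -58593750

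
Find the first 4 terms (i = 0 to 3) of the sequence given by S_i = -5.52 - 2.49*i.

This is an arithmetic sequence.
i=0: S_0 = -5.52 + -2.49*0 = -5.52
i=1: S_1 = -5.52 + -2.49*1 = -8.01
i=2: S_2 = -5.52 + -2.49*2 = -10.5
i=3: S_3 = -5.52 + -2.49*3 = -12.99
The first 4 terms are: [-5.52, -8.01, -10.5, -12.99]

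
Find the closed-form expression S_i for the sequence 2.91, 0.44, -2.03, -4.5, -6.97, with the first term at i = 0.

Check differences: 0.44 - 2.91 = -2.47
-2.03 - 0.44 = -2.47
Common difference d = -2.47.
First term a = 2.91.
Formula: S_i = 2.91 - 2.47*i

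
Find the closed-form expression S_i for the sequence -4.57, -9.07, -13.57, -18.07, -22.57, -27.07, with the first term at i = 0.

Check differences: -9.07 - -4.57 = -4.5
-13.57 - -9.07 = -4.5
Common difference d = -4.5.
First term a = -4.57.
Formula: S_i = -4.57 - 4.50*i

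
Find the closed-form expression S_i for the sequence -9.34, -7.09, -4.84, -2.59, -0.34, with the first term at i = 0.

Check differences: -7.09 - -9.34 = 2.25
-4.84 - -7.09 = 2.25
Common difference d = 2.25.
First term a = -9.34.
Formula: S_i = -9.34 + 2.25*i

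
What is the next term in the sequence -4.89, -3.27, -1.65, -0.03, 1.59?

Differences: -3.27 - -4.89 = 1.62
This is an arithmetic sequence with common difference d = 1.62.
Next term = 1.59 + 1.62 = 3.21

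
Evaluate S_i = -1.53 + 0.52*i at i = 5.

S_5 = -1.53 + 0.52*5 = -1.53 + 2.6 = 1.07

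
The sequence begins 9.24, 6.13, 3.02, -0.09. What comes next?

Differences: 6.13 - 9.24 = -3.11
This is an arithmetic sequence with common difference d = -3.11.
Next term = -0.09 + -3.11 = -3.2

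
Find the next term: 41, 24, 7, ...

Differences: 24 - 41 = -17
This is an arithmetic sequence with common difference d = -17.
Next term = 7 + -17 = -10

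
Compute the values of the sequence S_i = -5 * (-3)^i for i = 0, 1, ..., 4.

This is a geometric sequence.
i=0: S_0 = -5 * (-3)^0 = -5
i=1: S_1 = -5 * (-3)^1 = 15
i=2: S_2 = -5 * (-3)^2 = -45
i=3: S_3 = -5 * (-3)^3 = 135
i=4: S_4 = -5 * (-3)^4 = -405
The first 5 terms are: [-5, 15, -45, 135, -405]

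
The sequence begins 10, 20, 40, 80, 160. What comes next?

Ratios: 20 / 10 = 2.0
This is a geometric sequence with common ratio r = 2.
Next term = 160 * 2 = 320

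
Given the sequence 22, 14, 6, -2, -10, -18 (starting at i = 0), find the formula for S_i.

Check differences: 14 - 22 = -8
6 - 14 = -8
Common difference d = -8.
First term a = 22.
Formula: S_i = 22 - 8*i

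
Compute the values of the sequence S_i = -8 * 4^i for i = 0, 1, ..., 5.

This is a geometric sequence.
i=0: S_0 = -8 * 4^0 = -8
i=1: S_1 = -8 * 4^1 = -32
i=2: S_2 = -8 * 4^2 = -128
i=3: S_3 = -8 * 4^3 = -512
i=4: S_4 = -8 * 4^4 = -2048
i=5: S_5 = -8 * 4^5 = -8192
The first 6 terms are: [-8, -32, -128, -512, -2048, -8192]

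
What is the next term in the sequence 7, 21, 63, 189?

Ratios: 21 / 7 = 3.0
This is a geometric sequence with common ratio r = 3.
Next term = 189 * 3 = 567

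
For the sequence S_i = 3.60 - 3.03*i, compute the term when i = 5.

S_5 = 3.6 + -3.03*5 = 3.6 + -15.15 = -11.55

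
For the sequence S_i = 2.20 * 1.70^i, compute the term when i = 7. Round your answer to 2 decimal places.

S_7 = 2.2 * 1.7^7 ≈ 2.2 * 41.0339 ≈ 90.27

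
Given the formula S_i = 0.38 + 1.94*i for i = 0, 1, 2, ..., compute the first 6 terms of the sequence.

This is an arithmetic sequence.
i=0: S_0 = 0.38 + 1.94*0 = 0.38
i=1: S_1 = 0.38 + 1.94*1 = 2.32
i=2: S_2 = 0.38 + 1.94*2 = 4.26
i=3: S_3 = 0.38 + 1.94*3 = 6.2
i=4: S_4 = 0.38 + 1.94*4 = 8.14
i=5: S_5 = 0.38 + 1.94*5 = 10.08
The first 6 terms are: [0.38, 2.32, 4.26, 6.2, 8.14, 10.08]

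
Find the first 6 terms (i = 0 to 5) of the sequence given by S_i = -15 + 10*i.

This is an arithmetic sequence.
i=0: S_0 = -15 + 10*0 = -15
i=1: S_1 = -15 + 10*1 = -5
i=2: S_2 = -15 + 10*2 = 5
i=3: S_3 = -15 + 10*3 = 15
i=4: S_4 = -15 + 10*4 = 25
i=5: S_5 = -15 + 10*5 = 35
The first 6 terms are: [-15, -5, 5, 15, 25, 35]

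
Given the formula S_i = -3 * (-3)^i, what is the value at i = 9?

S_9 = -3 * (-3)^9 = -3 * -19683 = 59049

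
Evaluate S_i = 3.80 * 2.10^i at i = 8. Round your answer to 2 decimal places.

S_8 = 3.8 * 2.1^8 ≈ 3.8 * 378.2286 ≈ 1437.27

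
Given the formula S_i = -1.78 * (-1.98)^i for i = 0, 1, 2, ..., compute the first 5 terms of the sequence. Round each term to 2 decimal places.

This is a geometric sequence.
i=0: S_0 = -1.78 * (-1.98)^0 = -1.78
i=1: S_1 = -1.78 * (-1.98)^1 ≈ 3.52
i=2: S_2 = -1.78 * (-1.98)^2 ≈ -6.98
i=3: S_3 = -1.78 * (-1.98)^3 ≈ 13.82
i=4: S_4 = -1.78 * (-1.98)^4 ≈ -27.36
The first 5 terms are: [-1.78, 3.52, -6.98, 13.82, -27.36]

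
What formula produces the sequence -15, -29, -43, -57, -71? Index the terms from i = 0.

Check differences: -29 - -15 = -14
-43 - -29 = -14
Common difference d = -14.
First term a = -15.
Formula: S_i = -15 - 14*i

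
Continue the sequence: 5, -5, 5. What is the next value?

Ratios: -5 / 5 = -1.0
This is a geometric sequence with common ratio r = -1.
Next term = 5 * -1 = -5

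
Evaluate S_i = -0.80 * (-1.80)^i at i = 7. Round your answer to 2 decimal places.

S_7 = -0.8 * (-1.8)^7 ≈ -0.8 * -61.222 ≈ 48.98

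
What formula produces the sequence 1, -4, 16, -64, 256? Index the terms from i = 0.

Check ratios: -4 / 1 = -4.0
Common ratio r = -4.
First term a = 1.
Formula: S_i = 1 * (-4)^i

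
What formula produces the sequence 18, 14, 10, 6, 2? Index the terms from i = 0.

Check differences: 14 - 18 = -4
10 - 14 = -4
Common difference d = -4.
First term a = 18.
Formula: S_i = 18 - 4*i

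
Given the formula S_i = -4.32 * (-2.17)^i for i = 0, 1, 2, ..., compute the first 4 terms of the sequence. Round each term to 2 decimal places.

This is a geometric sequence.
i=0: S_0 = -4.32 * (-2.17)^0 = -4.32
i=1: S_1 = -4.32 * (-2.17)^1 ≈ 9.37
i=2: S_2 = -4.32 * (-2.17)^2 ≈ -20.34
i=3: S_3 = -4.32 * (-2.17)^3 ≈ 44.14
The first 4 terms are: [-4.32, 9.37, -20.34, 44.14]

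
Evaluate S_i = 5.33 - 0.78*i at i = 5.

S_5 = 5.33 + -0.78*5 = 5.33 + -3.9 = 1.43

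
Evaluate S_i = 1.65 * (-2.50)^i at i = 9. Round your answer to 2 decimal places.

S_9 = 1.65 * (-2.5)^9 ≈ 1.65 * -3814.6973 ≈ -6294.25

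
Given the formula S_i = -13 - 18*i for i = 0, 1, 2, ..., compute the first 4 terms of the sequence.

This is an arithmetic sequence.
i=0: S_0 = -13 + -18*0 = -13
i=1: S_1 = -13 + -18*1 = -31
i=2: S_2 = -13 + -18*2 = -49
i=3: S_3 = -13 + -18*3 = -67
The first 4 terms are: [-13, -31, -49, -67]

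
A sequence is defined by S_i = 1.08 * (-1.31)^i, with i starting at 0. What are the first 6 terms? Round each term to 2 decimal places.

This is a geometric sequence.
i=0: S_0 = 1.08 * (-1.31)^0 = 1.08
i=1: S_1 = 1.08 * (-1.31)^1 ≈ -1.41
i=2: S_2 = 1.08 * (-1.31)^2 ≈ 1.85
i=3: S_3 = 1.08 * (-1.31)^3 ≈ -2.43
i=4: S_4 = 1.08 * (-1.31)^4 ≈ 3.18
i=5: S_5 = 1.08 * (-1.31)^5 ≈ -4.17
The first 6 terms are: [1.08, -1.41, 1.85, -2.43, 3.18, -4.17]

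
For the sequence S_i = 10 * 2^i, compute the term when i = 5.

S_5 = 10 * 2^5 = 10 * 32 = 320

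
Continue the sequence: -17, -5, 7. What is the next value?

Differences: -5 - -17 = 12
This is an arithmetic sequence with common difference d = 12.
Next term = 7 + 12 = 19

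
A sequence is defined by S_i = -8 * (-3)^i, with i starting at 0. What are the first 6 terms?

This is a geometric sequence.
i=0: S_0 = -8 * (-3)^0 = -8
i=1: S_1 = -8 * (-3)^1 = 24
i=2: S_2 = -8 * (-3)^2 = -72
i=3: S_3 = -8 * (-3)^3 = 216
i=4: S_4 = -8 * (-3)^4 = -648
i=5: S_5 = -8 * (-3)^5 = 1944
The first 6 terms are: [-8, 24, -72, 216, -648, 1944]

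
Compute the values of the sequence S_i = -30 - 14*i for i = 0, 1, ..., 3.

This is an arithmetic sequence.
i=0: S_0 = -30 + -14*0 = -30
i=1: S_1 = -30 + -14*1 = -44
i=2: S_2 = -30 + -14*2 = -58
i=3: S_3 = -30 + -14*3 = -72
The first 4 terms are: [-30, -44, -58, -72]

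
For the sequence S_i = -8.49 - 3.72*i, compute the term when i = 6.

S_6 = -8.49 + -3.72*6 = -8.49 + -22.32 = -30.81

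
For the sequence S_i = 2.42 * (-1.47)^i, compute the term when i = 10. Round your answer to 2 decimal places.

S_10 = 2.42 * (-1.47)^10 ≈ 2.42 * 47.1165 ≈ 114.02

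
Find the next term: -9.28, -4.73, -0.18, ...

Differences: -4.73 - -9.28 = 4.55
This is an arithmetic sequence with common difference d = 4.55.
Next term = -0.18 + 4.55 = 4.37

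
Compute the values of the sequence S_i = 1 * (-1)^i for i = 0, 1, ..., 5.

This is a geometric sequence.
i=0: S_0 = 1 * (-1)^0 = 1
i=1: S_1 = 1 * (-1)^1 = -1
i=2: S_2 = 1 * (-1)^2 = 1
i=3: S_3 = 1 * (-1)^3 = -1
i=4: S_4 = 1 * (-1)^4 = 1
i=5: S_5 = 1 * (-1)^5 = -1
The first 6 terms are: [1, -1, 1, -1, 1, -1]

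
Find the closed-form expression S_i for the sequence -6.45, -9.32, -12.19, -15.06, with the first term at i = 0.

Check differences: -9.32 - -6.45 = -2.87
-12.19 - -9.32 = -2.87
Common difference d = -2.87.
First term a = -6.45.
Formula: S_i = -6.45 - 2.87*i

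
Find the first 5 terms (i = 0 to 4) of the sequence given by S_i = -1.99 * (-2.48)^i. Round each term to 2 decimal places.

This is a geometric sequence.
i=0: S_0 = -1.99 * (-2.48)^0 = -1.99
i=1: S_1 = -1.99 * (-2.48)^1 ≈ 4.94
i=2: S_2 = -1.99 * (-2.48)^2 ≈ -12.24
i=3: S_3 = -1.99 * (-2.48)^3 ≈ 30.35
i=4: S_4 = -1.99 * (-2.48)^4 ≈ -75.28
The first 5 terms are: [-1.99, 4.94, -12.24, 30.35, -75.28]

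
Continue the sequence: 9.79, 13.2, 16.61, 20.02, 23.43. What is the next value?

Differences: 13.2 - 9.79 = 3.41
This is an arithmetic sequence with common difference d = 3.41.
Next term = 23.43 + 3.41 = 26.84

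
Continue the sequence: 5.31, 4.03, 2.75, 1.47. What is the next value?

Differences: 4.03 - 5.31 = -1.28
This is an arithmetic sequence with common difference d = -1.28.
Next term = 1.47 + -1.28 = 0.19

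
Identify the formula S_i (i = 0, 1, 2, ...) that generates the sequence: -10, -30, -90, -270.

Check ratios: -30 / -10 = 3.0
Common ratio r = 3.
First term a = -10.
Formula: S_i = -10 * 3^i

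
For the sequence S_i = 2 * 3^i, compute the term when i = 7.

S_7 = 2 * 3^7 = 2 * 2187 = 4374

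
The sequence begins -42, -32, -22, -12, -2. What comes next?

Differences: -32 - -42 = 10
This is an arithmetic sequence with common difference d = 10.
Next term = -2 + 10 = 8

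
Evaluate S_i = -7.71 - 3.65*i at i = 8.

S_8 = -7.71 + -3.65*8 = -7.71 + -29.2 = -36.91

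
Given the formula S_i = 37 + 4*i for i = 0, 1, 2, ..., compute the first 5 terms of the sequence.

This is an arithmetic sequence.
i=0: S_0 = 37 + 4*0 = 37
i=1: S_1 = 37 + 4*1 = 41
i=2: S_2 = 37 + 4*2 = 45
i=3: S_3 = 37 + 4*3 = 49
i=4: S_4 = 37 + 4*4 = 53
The first 5 terms are: [37, 41, 45, 49, 53]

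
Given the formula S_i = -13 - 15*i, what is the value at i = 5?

S_5 = -13 + -15*5 = -13 + -75 = -88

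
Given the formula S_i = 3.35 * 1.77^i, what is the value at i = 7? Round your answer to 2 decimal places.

S_7 = 3.35 * 1.77^7 ≈ 3.35 * 54.4268 ≈ 182.33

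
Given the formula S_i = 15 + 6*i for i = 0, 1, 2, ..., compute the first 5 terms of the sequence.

This is an arithmetic sequence.
i=0: S_0 = 15 + 6*0 = 15
i=1: S_1 = 15 + 6*1 = 21
i=2: S_2 = 15 + 6*2 = 27
i=3: S_3 = 15 + 6*3 = 33
i=4: S_4 = 15 + 6*4 = 39
The first 5 terms are: [15, 21, 27, 33, 39]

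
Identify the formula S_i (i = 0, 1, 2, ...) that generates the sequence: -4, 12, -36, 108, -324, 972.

Check ratios: 12 / -4 = -3.0
Common ratio r = -3.
First term a = -4.
Formula: S_i = -4 * (-3)^i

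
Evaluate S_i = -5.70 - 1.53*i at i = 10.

S_10 = -5.7 + -1.53*10 = -5.7 + -15.3 = -21.0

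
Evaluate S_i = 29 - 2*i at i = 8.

S_8 = 29 + -2*8 = 29 + -16 = 13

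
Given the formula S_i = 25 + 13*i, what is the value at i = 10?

S_10 = 25 + 13*10 = 25 + 130 = 155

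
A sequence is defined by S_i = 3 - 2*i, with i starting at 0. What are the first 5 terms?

This is an arithmetic sequence.
i=0: S_0 = 3 + -2*0 = 3
i=1: S_1 = 3 + -2*1 = 1
i=2: S_2 = 3 + -2*2 = -1
i=3: S_3 = 3 + -2*3 = -3
i=4: S_4 = 3 + -2*4 = -5
The first 5 terms are: [3, 1, -1, -3, -5]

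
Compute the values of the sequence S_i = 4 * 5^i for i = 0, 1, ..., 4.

This is a geometric sequence.
i=0: S_0 = 4 * 5^0 = 4
i=1: S_1 = 4 * 5^1 = 20
i=2: S_2 = 4 * 5^2 = 100
i=3: S_3 = 4 * 5^3 = 500
i=4: S_4 = 4 * 5^4 = 2500
The first 5 terms are: [4, 20, 100, 500, 2500]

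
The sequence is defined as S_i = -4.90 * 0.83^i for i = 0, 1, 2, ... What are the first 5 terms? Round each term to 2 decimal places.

This is a geometric sequence.
i=0: S_0 = -4.9 * 0.83^0 = -4.9
i=1: S_1 = -4.9 * 0.83^1 ≈ -4.07
i=2: S_2 = -4.9 * 0.83^2 ≈ -3.38
i=3: S_3 = -4.9 * 0.83^3 ≈ -2.8
i=4: S_4 = -4.9 * 0.83^4 ≈ -2.33
The first 5 terms are: [-4.9, -4.07, -3.38, -2.8, -2.33]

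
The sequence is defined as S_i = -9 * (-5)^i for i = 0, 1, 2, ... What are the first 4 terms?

This is a geometric sequence.
i=0: S_0 = -9 * (-5)^0 = -9
i=1: S_1 = -9 * (-5)^1 = 45
i=2: S_2 = -9 * (-5)^2 = -225
i=3: S_3 = -9 * (-5)^3 = 1125
The first 4 terms are: [-9, 45, -225, 1125]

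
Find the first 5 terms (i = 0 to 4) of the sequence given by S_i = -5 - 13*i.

This is an arithmetic sequence.
i=0: S_0 = -5 + -13*0 = -5
i=1: S_1 = -5 + -13*1 = -18
i=2: S_2 = -5 + -13*2 = -31
i=3: S_3 = -5 + -13*3 = -44
i=4: S_4 = -5 + -13*4 = -57
The first 5 terms are: [-5, -18, -31, -44, -57]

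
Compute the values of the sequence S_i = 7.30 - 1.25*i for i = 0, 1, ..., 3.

This is an arithmetic sequence.
i=0: S_0 = 7.3 + -1.25*0 = 7.3
i=1: S_1 = 7.3 + -1.25*1 = 6.05
i=2: S_2 = 7.3 + -1.25*2 = 4.8
i=3: S_3 = 7.3 + -1.25*3 = 3.55
The first 4 terms are: [7.3, 6.05, 4.8, 3.55]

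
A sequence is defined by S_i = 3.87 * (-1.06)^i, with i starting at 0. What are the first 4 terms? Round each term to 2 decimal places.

This is a geometric sequence.
i=0: S_0 = 3.87 * (-1.06)^0 = 3.87
i=1: S_1 = 3.87 * (-1.06)^1 ≈ -4.1
i=2: S_2 = 3.87 * (-1.06)^2 ≈ 4.35
i=3: S_3 = 3.87 * (-1.06)^3 ≈ -4.61
The first 4 terms are: [3.87, -4.1, 4.35, -4.61]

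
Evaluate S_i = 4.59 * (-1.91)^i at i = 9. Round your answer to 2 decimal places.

S_9 = 4.59 * (-1.91)^9 ≈ 4.59 * -338.2987 ≈ -1552.79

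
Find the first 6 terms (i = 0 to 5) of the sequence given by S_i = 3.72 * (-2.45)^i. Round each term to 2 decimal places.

This is a geometric sequence.
i=0: S_0 = 3.72 * (-2.45)^0 = 3.72
i=1: S_1 = 3.72 * (-2.45)^1 ≈ -9.11
i=2: S_2 = 3.72 * (-2.45)^2 ≈ 22.33
i=3: S_3 = 3.72 * (-2.45)^3 ≈ -54.71
i=4: S_4 = 3.72 * (-2.45)^4 ≈ 134.03
i=5: S_5 = 3.72 * (-2.45)^5 ≈ -328.38
The first 6 terms are: [3.72, -9.11, 22.33, -54.71, 134.03, -328.38]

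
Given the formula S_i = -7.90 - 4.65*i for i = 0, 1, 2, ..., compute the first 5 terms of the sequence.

This is an arithmetic sequence.
i=0: S_0 = -7.9 + -4.65*0 = -7.9
i=1: S_1 = -7.9 + -4.65*1 = -12.55
i=2: S_2 = -7.9 + -4.65*2 = -17.2
i=3: S_3 = -7.9 + -4.65*3 = -21.85
i=4: S_4 = -7.9 + -4.65*4 = -26.5
The first 5 terms are: [-7.9, -12.55, -17.2, -21.85, -26.5]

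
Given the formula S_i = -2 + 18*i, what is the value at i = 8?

S_8 = -2 + 18*8 = -2 + 144 = 142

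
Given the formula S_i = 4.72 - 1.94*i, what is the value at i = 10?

S_10 = 4.72 + -1.94*10 = 4.72 + -19.4 = -14.68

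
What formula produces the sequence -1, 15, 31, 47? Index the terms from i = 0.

Check differences: 15 - -1 = 16
31 - 15 = 16
Common difference d = 16.
First term a = -1.
Formula: S_i = -1 + 16*i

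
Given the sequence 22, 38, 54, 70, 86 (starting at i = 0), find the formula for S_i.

Check differences: 38 - 22 = 16
54 - 38 = 16
Common difference d = 16.
First term a = 22.
Formula: S_i = 22 + 16*i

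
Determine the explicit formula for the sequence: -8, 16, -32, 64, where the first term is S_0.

Check ratios: 16 / -8 = -2.0
Common ratio r = -2.
First term a = -8.
Formula: S_i = -8 * (-2)^i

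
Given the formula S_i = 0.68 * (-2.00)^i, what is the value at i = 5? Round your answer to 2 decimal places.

S_5 = 0.68 * (-2.0)^5 = 0.68 * -32 = -21.76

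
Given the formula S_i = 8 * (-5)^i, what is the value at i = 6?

S_6 = 8 * (-5)^6 = 8 * 15625 = 125000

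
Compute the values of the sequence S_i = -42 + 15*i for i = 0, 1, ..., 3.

This is an arithmetic sequence.
i=0: S_0 = -42 + 15*0 = -42
i=1: S_1 = -42 + 15*1 = -27
i=2: S_2 = -42 + 15*2 = -12
i=3: S_3 = -42 + 15*3 = 3
The first 4 terms are: [-42, -27, -12, 3]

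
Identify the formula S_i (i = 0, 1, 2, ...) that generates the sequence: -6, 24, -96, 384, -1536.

Check ratios: 24 / -6 = -4.0
Common ratio r = -4.
First term a = -6.
Formula: S_i = -6 * (-4)^i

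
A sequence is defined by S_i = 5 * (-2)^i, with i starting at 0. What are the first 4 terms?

This is a geometric sequence.
i=0: S_0 = 5 * (-2)^0 = 5
i=1: S_1 = 5 * (-2)^1 = -10
i=2: S_2 = 5 * (-2)^2 = 20
i=3: S_3 = 5 * (-2)^3 = -40
The first 4 terms are: [5, -10, 20, -40]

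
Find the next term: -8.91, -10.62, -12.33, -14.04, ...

Differences: -10.62 - -8.91 = -1.71
This is an arithmetic sequence with common difference d = -1.71.
Next term = -14.04 + -1.71 = -15.75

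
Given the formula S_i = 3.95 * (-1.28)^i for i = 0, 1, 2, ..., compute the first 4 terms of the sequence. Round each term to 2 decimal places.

This is a geometric sequence.
i=0: S_0 = 3.95 * (-1.28)^0 = 3.95
i=1: S_1 = 3.95 * (-1.28)^1 ≈ -5.06
i=2: S_2 = 3.95 * (-1.28)^2 ≈ 6.47
i=3: S_3 = 3.95 * (-1.28)^3 ≈ -8.28
The first 4 terms are: [3.95, -5.06, 6.47, -8.28]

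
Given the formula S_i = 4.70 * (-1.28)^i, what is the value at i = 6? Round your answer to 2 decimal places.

S_6 = 4.7 * (-1.28)^6 ≈ 4.7 * 4.398 ≈ 20.67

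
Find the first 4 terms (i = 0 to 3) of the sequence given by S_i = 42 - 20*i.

This is an arithmetic sequence.
i=0: S_0 = 42 + -20*0 = 42
i=1: S_1 = 42 + -20*1 = 22
i=2: S_2 = 42 + -20*2 = 2
i=3: S_3 = 42 + -20*3 = -18
The first 4 terms are: [42, 22, 2, -18]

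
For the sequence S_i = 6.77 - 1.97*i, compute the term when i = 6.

S_6 = 6.77 + -1.97*6 = 6.77 + -11.82 = -5.05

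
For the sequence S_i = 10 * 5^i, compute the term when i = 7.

S_7 = 10 * 5^7 = 10 * 78125 = 781250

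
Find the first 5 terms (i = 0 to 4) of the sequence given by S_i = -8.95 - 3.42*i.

This is an arithmetic sequence.
i=0: S_0 = -8.95 + -3.42*0 = -8.95
i=1: S_1 = -8.95 + -3.42*1 = -12.37
i=2: S_2 = -8.95 + -3.42*2 = -15.79
i=3: S_3 = -8.95 + -3.42*3 = -19.21
i=4: S_4 = -8.95 + -3.42*4 = -22.63
The first 5 terms are: [-8.95, -12.37, -15.79, -19.21, -22.63]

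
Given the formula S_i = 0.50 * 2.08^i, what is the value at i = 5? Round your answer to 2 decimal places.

S_5 = 0.5 * 2.08^5 ≈ 0.5 * 38.9329 ≈ 19.47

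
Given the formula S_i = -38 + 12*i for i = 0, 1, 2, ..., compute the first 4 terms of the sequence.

This is an arithmetic sequence.
i=0: S_0 = -38 + 12*0 = -38
i=1: S_1 = -38 + 12*1 = -26
i=2: S_2 = -38 + 12*2 = -14
i=3: S_3 = -38 + 12*3 = -2
The first 4 terms are: [-38, -26, -14, -2]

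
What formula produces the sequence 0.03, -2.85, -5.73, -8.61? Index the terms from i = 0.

Check differences: -2.85 - 0.03 = -2.88
-5.73 - -2.85 = -2.88
Common difference d = -2.88.
First term a = 0.03.
Formula: S_i = 0.03 - 2.88*i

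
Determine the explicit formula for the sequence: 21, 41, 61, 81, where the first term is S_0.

Check differences: 41 - 21 = 20
61 - 41 = 20
Common difference d = 20.
First term a = 21.
Formula: S_i = 21 + 20*i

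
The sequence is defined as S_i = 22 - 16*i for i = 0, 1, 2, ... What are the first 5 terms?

This is an arithmetic sequence.
i=0: S_0 = 22 + -16*0 = 22
i=1: S_1 = 22 + -16*1 = 6
i=2: S_2 = 22 + -16*2 = -10
i=3: S_3 = 22 + -16*3 = -26
i=4: S_4 = 22 + -16*4 = -42
The first 5 terms are: [22, 6, -10, -26, -42]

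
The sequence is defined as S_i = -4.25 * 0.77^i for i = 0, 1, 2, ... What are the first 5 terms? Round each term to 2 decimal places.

This is a geometric sequence.
i=0: S_0 = -4.25 * 0.77^0 = -4.25
i=1: S_1 = -4.25 * 0.77^1 ≈ -3.27
i=2: S_2 = -4.25 * 0.77^2 ≈ -2.52
i=3: S_3 = -4.25 * 0.77^3 ≈ -1.94
i=4: S_4 = -4.25 * 0.77^4 ≈ -1.49
The first 5 terms are: [-4.25, -3.27, -2.52, -1.94, -1.49]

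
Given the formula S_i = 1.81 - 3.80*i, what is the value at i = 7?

S_7 = 1.81 + -3.8*7 = 1.81 + -26.6 = -24.79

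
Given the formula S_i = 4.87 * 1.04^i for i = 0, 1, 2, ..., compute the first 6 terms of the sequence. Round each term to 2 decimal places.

This is a geometric sequence.
i=0: S_0 = 4.87 * 1.04^0 = 4.87
i=1: S_1 = 4.87 * 1.04^1 ≈ 5.06
i=2: S_2 = 4.87 * 1.04^2 ≈ 5.27
i=3: S_3 = 4.87 * 1.04^3 ≈ 5.48
i=4: S_4 = 4.87 * 1.04^4 ≈ 5.7
i=5: S_5 = 4.87 * 1.04^5 ≈ 5.93
The first 6 terms are: [4.87, 5.06, 5.27, 5.48, 5.7, 5.93]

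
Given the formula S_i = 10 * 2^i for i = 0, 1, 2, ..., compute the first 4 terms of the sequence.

This is a geometric sequence.
i=0: S_0 = 10 * 2^0 = 10
i=1: S_1 = 10 * 2^1 = 20
i=2: S_2 = 10 * 2^2 = 40
i=3: S_3 = 10 * 2^3 = 80
The first 4 terms are: [10, 20, 40, 80]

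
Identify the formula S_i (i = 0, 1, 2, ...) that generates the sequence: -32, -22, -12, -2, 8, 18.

Check differences: -22 - -32 = 10
-12 - -22 = 10
Common difference d = 10.
First term a = -32.
Formula: S_i = -32 + 10*i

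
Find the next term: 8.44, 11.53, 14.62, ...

Differences: 11.53 - 8.44 = 3.09
This is an arithmetic sequence with common difference d = 3.09.
Next term = 14.62 + 3.09 = 17.71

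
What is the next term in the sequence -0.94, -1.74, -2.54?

Differences: -1.74 - -0.94 = -0.8
This is an arithmetic sequence with common difference d = -0.8.
Next term = -2.54 + -0.8 = -3.34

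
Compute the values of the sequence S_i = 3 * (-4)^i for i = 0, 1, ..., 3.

This is a geometric sequence.
i=0: S_0 = 3 * (-4)^0 = 3
i=1: S_1 = 3 * (-4)^1 = -12
i=2: S_2 = 3 * (-4)^2 = 48
i=3: S_3 = 3 * (-4)^3 = -192
The first 4 terms are: [3, -12, 48, -192]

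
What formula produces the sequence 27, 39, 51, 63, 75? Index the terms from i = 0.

Check differences: 39 - 27 = 12
51 - 39 = 12
Common difference d = 12.
First term a = 27.
Formula: S_i = 27 + 12*i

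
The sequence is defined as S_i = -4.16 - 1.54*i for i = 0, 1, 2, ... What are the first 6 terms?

This is an arithmetic sequence.
i=0: S_0 = -4.16 + -1.54*0 = -4.16
i=1: S_1 = -4.16 + -1.54*1 = -5.7
i=2: S_2 = -4.16 + -1.54*2 = -7.24
i=3: S_3 = -4.16 + -1.54*3 = -8.78
i=4: S_4 = -4.16 + -1.54*4 = -10.32
i=5: S_5 = -4.16 + -1.54*5 = -11.86
The first 6 terms are: [-4.16, -5.7, -7.24, -8.78, -10.32, -11.86]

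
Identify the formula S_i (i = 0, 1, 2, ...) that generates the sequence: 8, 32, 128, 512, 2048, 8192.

Check ratios: 32 / 8 = 4.0
Common ratio r = 4.
First term a = 8.
Formula: S_i = 8 * 4^i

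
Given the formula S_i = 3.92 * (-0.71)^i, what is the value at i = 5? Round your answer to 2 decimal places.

S_5 = 3.92 * (-0.71)^5 ≈ 3.92 * -0.1804 ≈ -0.71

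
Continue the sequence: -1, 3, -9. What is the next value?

Ratios: 3 / -1 = -3.0
This is a geometric sequence with common ratio r = -3.
Next term = -9 * -3 = 27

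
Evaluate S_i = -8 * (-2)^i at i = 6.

S_6 = -8 * (-2)^6 = -8 * 64 = -512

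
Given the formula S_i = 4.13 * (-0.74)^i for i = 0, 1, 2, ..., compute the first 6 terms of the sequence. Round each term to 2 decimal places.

This is a geometric sequence.
i=0: S_0 = 4.13 * (-0.74)^0 = 4.13
i=1: S_1 = 4.13 * (-0.74)^1 ≈ -3.06
i=2: S_2 = 4.13 * (-0.74)^2 ≈ 2.26
i=3: S_3 = 4.13 * (-0.74)^3 ≈ -1.67
i=4: S_4 = 4.13 * (-0.74)^4 ≈ 1.24
i=5: S_5 = 4.13 * (-0.74)^5 ≈ -0.92
The first 6 terms are: [4.13, -3.06, 2.26, -1.67, 1.24, -0.92]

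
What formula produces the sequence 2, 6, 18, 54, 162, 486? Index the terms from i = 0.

Check ratios: 6 / 2 = 3.0
Common ratio r = 3.
First term a = 2.
Formula: S_i = 2 * 3^i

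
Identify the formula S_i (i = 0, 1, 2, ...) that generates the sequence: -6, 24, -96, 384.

Check ratios: 24 / -6 = -4.0
Common ratio r = -4.
First term a = -6.
Formula: S_i = -6 * (-4)^i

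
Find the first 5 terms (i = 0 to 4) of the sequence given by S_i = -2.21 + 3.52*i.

This is an arithmetic sequence.
i=0: S_0 = -2.21 + 3.52*0 = -2.21
i=1: S_1 = -2.21 + 3.52*1 = 1.31
i=2: S_2 = -2.21 + 3.52*2 = 4.83
i=3: S_3 = -2.21 + 3.52*3 = 8.35
i=4: S_4 = -2.21 + 3.52*4 = 11.87
The first 5 terms are: [-2.21, 1.31, 4.83, 8.35, 11.87]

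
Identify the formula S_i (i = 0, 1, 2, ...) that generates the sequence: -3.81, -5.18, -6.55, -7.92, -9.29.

Check differences: -5.18 - -3.81 = -1.37
-6.55 - -5.18 = -1.37
Common difference d = -1.37.
First term a = -3.81.
Formula: S_i = -3.81 - 1.37*i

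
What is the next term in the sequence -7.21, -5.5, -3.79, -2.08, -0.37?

Differences: -5.5 - -7.21 = 1.71
This is an arithmetic sequence with common difference d = 1.71.
Next term = -0.37 + 1.71 = 1.34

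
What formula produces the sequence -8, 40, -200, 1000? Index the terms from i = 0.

Check ratios: 40 / -8 = -5.0
Common ratio r = -5.
First term a = -8.
Formula: S_i = -8 * (-5)^i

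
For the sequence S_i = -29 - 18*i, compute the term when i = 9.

S_9 = -29 + -18*9 = -29 + -162 = -191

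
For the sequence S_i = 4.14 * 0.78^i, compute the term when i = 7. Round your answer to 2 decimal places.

S_7 = 4.14 * 0.78^7 ≈ 4.14 * 0.1757 ≈ 0.73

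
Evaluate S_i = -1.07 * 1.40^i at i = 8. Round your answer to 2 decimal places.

S_8 = -1.07 * 1.4^8 ≈ -1.07 * 14.7579 ≈ -15.79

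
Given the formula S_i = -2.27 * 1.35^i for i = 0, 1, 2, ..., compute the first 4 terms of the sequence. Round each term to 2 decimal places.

This is a geometric sequence.
i=0: S_0 = -2.27 * 1.35^0 = -2.27
i=1: S_1 = -2.27 * 1.35^1 ≈ -3.06
i=2: S_2 = -2.27 * 1.35^2 ≈ -4.14
i=3: S_3 = -2.27 * 1.35^3 ≈ -5.59
The first 4 terms are: [-2.27, -3.06, -4.14, -5.59]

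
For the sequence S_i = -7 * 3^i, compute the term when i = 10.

S_10 = -7 * 3^10 = -7 * 59049 = -413343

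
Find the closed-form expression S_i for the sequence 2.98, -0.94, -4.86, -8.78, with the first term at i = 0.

Check differences: -0.94 - 2.98 = -3.92
-4.86 - -0.94 = -3.92
Common difference d = -3.92.
First term a = 2.98.
Formula: S_i = 2.98 - 3.92*i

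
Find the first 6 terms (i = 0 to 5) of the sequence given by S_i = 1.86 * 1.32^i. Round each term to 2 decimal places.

This is a geometric sequence.
i=0: S_0 = 1.86 * 1.32^0 = 1.86
i=1: S_1 = 1.86 * 1.32^1 ≈ 2.46
i=2: S_2 = 1.86 * 1.32^2 ≈ 3.24
i=3: S_3 = 1.86 * 1.32^3 ≈ 4.28
i=4: S_4 = 1.86 * 1.32^4 ≈ 5.65
i=5: S_5 = 1.86 * 1.32^5 ≈ 7.45
The first 6 terms are: [1.86, 2.46, 3.24, 4.28, 5.65, 7.45]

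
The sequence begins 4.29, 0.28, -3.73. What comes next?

Differences: 0.28 - 4.29 = -4.01
This is an arithmetic sequence with common difference d = -4.01.
Next term = -3.73 + -4.01 = -7.74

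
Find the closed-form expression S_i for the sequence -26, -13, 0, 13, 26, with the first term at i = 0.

Check differences: -13 - -26 = 13
0 - -13 = 13
Common difference d = 13.
First term a = -26.
Formula: S_i = -26 + 13*i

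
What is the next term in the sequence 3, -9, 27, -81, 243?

Ratios: -9 / 3 = -3.0
This is a geometric sequence with common ratio r = -3.
Next term = 243 * -3 = -729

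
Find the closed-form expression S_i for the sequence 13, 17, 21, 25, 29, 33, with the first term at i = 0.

Check differences: 17 - 13 = 4
21 - 17 = 4
Common difference d = 4.
First term a = 13.
Formula: S_i = 13 + 4*i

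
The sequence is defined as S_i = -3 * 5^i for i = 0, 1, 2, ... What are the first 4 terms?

This is a geometric sequence.
i=0: S_0 = -3 * 5^0 = -3
i=1: S_1 = -3 * 5^1 = -15
i=2: S_2 = -3 * 5^2 = -75
i=3: S_3 = -3 * 5^3 = -375
The first 4 terms are: [-3, -15, -75, -375]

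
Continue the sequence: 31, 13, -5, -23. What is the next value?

Differences: 13 - 31 = -18
This is an arithmetic sequence with common difference d = -18.
Next term = -23 + -18 = -41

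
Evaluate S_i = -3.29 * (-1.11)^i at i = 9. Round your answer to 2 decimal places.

S_9 = -3.29 * (-1.11)^9 ≈ -3.29 * -2.558 ≈ 8.42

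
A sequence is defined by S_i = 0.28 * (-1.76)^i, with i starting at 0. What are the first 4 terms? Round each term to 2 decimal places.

This is a geometric sequence.
i=0: S_0 = 0.28 * (-1.76)^0 = 0.28
i=1: S_1 = 0.28 * (-1.76)^1 ≈ -0.49
i=2: S_2 = 0.28 * (-1.76)^2 ≈ 0.87
i=3: S_3 = 0.28 * (-1.76)^3 ≈ -1.53
The first 4 terms are: [0.28, -0.49, 0.87, -1.53]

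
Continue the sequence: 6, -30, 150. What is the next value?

Ratios: -30 / 6 = -5.0
This is a geometric sequence with common ratio r = -5.
Next term = 150 * -5 = -750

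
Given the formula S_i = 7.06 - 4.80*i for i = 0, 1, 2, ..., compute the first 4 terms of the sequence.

This is an arithmetic sequence.
i=0: S_0 = 7.06 + -4.8*0 = 7.06
i=1: S_1 = 7.06 + -4.8*1 = 2.26
i=2: S_2 = 7.06 + -4.8*2 = -2.54
i=3: S_3 = 7.06 + -4.8*3 = -7.34
The first 4 terms are: [7.06, 2.26, -2.54, -7.34]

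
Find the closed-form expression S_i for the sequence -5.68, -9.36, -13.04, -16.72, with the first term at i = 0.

Check differences: -9.36 - -5.68 = -3.68
-13.04 - -9.36 = -3.68
Common difference d = -3.68.
First term a = -5.68.
Formula: S_i = -5.68 - 3.68*i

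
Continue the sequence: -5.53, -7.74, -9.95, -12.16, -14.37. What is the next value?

Differences: -7.74 - -5.53 = -2.21
This is an arithmetic sequence with common difference d = -2.21.
Next term = -14.37 + -2.21 = -16.58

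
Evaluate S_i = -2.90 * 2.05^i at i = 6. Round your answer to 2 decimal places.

S_6 = -2.9 * 2.05^6 ≈ -2.9 * 74.2204 ≈ -215.24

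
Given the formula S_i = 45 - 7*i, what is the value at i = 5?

S_5 = 45 + -7*5 = 45 + -35 = 10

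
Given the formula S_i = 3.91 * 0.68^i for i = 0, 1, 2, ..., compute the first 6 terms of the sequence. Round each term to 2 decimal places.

This is a geometric sequence.
i=0: S_0 = 3.91 * 0.68^0 = 3.91
i=1: S_1 = 3.91 * 0.68^1 ≈ 2.66
i=2: S_2 = 3.91 * 0.68^2 ≈ 1.81
i=3: S_3 = 3.91 * 0.68^3 ≈ 1.23
i=4: S_4 = 3.91 * 0.68^4 ≈ 0.84
i=5: S_5 = 3.91 * 0.68^5 ≈ 0.57
The first 6 terms are: [3.91, 2.66, 1.81, 1.23, 0.84, 0.57]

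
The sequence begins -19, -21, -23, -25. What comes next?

Differences: -21 - -19 = -2
This is an arithmetic sequence with common difference d = -2.
Next term = -25 + -2 = -27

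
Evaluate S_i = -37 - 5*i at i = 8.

S_8 = -37 + -5*8 = -37 + -40 = -77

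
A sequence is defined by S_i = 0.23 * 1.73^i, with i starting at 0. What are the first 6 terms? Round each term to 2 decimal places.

This is a geometric sequence.
i=0: S_0 = 0.23 * 1.73^0 = 0.23
i=1: S_1 = 0.23 * 1.73^1 ≈ 0.4
i=2: S_2 = 0.23 * 1.73^2 ≈ 0.69
i=3: S_3 = 0.23 * 1.73^3 ≈ 1.19
i=4: S_4 = 0.23 * 1.73^4 ≈ 2.06
i=5: S_5 = 0.23 * 1.73^5 ≈ 3.56
The first 6 terms are: [0.23, 0.4, 0.69, 1.19, 2.06, 3.56]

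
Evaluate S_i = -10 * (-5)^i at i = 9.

S_9 = -10 * (-5)^9 = -10 * -1953125 = 19531250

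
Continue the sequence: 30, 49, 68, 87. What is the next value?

Differences: 49 - 30 = 19
This is an arithmetic sequence with common difference d = 19.
Next term = 87 + 19 = 106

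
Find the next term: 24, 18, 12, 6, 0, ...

Differences: 18 - 24 = -6
This is an arithmetic sequence with common difference d = -6.
Next term = 0 + -6 = -6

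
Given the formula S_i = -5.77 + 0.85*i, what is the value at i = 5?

S_5 = -5.77 + 0.85*5 = -5.77 + 4.25 = -1.52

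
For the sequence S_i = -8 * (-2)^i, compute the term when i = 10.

S_10 = -8 * (-2)^10 = -8 * 1024 = -8192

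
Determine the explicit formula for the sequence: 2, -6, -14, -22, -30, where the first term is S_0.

Check differences: -6 - 2 = -8
-14 - -6 = -8
Common difference d = -8.
First term a = 2.
Formula: S_i = 2 - 8*i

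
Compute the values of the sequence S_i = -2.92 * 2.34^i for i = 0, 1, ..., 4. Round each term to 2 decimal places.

This is a geometric sequence.
i=0: S_0 = -2.92 * 2.34^0 = -2.92
i=1: S_1 = -2.92 * 2.34^1 ≈ -6.83
i=2: S_2 = -2.92 * 2.34^2 ≈ -15.99
i=3: S_3 = -2.92 * 2.34^3 ≈ -37.41
i=4: S_4 = -2.92 * 2.34^4 ≈ -87.55
The first 5 terms are: [-2.92, -6.83, -15.99, -37.41, -87.55]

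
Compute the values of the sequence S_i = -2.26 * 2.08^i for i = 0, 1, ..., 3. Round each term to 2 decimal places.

This is a geometric sequence.
i=0: S_0 = -2.26 * 2.08^0 = -2.26
i=1: S_1 = -2.26 * 2.08^1 ≈ -4.7
i=2: S_2 = -2.26 * 2.08^2 ≈ -9.78
i=3: S_3 = -2.26 * 2.08^3 ≈ -20.34
The first 4 terms are: [-2.26, -4.7, -9.78, -20.34]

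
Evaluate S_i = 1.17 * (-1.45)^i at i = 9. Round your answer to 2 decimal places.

S_9 = 1.17 * (-1.45)^9 ≈ 1.17 * -28.3343 ≈ -33.15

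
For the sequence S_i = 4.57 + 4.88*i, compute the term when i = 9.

S_9 = 4.57 + 4.88*9 = 4.57 + 43.92 = 48.49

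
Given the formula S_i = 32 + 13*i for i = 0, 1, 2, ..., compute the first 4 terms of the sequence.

This is an arithmetic sequence.
i=0: S_0 = 32 + 13*0 = 32
i=1: S_1 = 32 + 13*1 = 45
i=2: S_2 = 32 + 13*2 = 58
i=3: S_3 = 32 + 13*3 = 71
The first 4 terms are: [32, 45, 58, 71]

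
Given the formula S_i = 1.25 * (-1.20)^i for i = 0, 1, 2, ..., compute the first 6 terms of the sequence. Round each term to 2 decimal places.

This is a geometric sequence.
i=0: S_0 = 1.25 * (-1.2)^0 = 1.25
i=1: S_1 = 1.25 * (-1.2)^1 = -1.5
i=2: S_2 = 1.25 * (-1.2)^2 = 1.8
i=3: S_3 = 1.25 * (-1.2)^3 = -2.16
i=4: S_4 = 1.25 * (-1.2)^4 ≈ 2.59
i=5: S_5 = 1.25 * (-1.2)^5 ≈ -3.11
The first 6 terms are: [1.25, -1.5, 1.8, -2.16, 2.59, -3.11]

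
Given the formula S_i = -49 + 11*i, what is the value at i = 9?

S_9 = -49 + 11*9 = -49 + 99 = 50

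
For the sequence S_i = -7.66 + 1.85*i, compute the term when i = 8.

S_8 = -7.66 + 1.85*8 = -7.66 + 14.8 = 7.14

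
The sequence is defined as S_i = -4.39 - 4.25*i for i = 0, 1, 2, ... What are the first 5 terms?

This is an arithmetic sequence.
i=0: S_0 = -4.39 + -4.25*0 = -4.39
i=1: S_1 = -4.39 + -4.25*1 = -8.64
i=2: S_2 = -4.39 + -4.25*2 = -12.89
i=3: S_3 = -4.39 + -4.25*3 = -17.14
i=4: S_4 = -4.39 + -4.25*4 = -21.39
The first 5 terms are: [-4.39, -8.64, -12.89, -17.14, -21.39]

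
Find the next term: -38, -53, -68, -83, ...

Differences: -53 - -38 = -15
This is an arithmetic sequence with common difference d = -15.
Next term = -83 + -15 = -98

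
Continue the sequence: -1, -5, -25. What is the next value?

Ratios: -5 / -1 = 5.0
This is a geometric sequence with common ratio r = 5.
Next term = -25 * 5 = -125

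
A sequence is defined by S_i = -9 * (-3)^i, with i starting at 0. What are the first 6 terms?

This is a geometric sequence.
i=0: S_0 = -9 * (-3)^0 = -9
i=1: S_1 = -9 * (-3)^1 = 27
i=2: S_2 = -9 * (-3)^2 = -81
i=3: S_3 = -9 * (-3)^3 = 243
i=4: S_4 = -9 * (-3)^4 = -729
i=5: S_5 = -9 * (-3)^5 = 2187
The first 6 terms are: [-9, 27, -81, 243, -729, 2187]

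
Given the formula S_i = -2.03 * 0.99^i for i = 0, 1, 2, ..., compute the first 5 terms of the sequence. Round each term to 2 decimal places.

This is a geometric sequence.
i=0: S_0 = -2.03 * 0.99^0 = -2.03
i=1: S_1 = -2.03 * 0.99^1 ≈ -2.01
i=2: S_2 = -2.03 * 0.99^2 ≈ -1.99
i=3: S_3 = -2.03 * 0.99^3 ≈ -1.97
i=4: S_4 = -2.03 * 0.99^4 ≈ -1.95
The first 5 terms are: [-2.03, -2.01, -1.99, -1.97, -1.95]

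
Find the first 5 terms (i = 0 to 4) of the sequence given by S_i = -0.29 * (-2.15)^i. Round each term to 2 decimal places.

This is a geometric sequence.
i=0: S_0 = -0.29 * (-2.15)^0 = -0.29
i=1: S_1 = -0.29 * (-2.15)^1 ≈ 0.62
i=2: S_2 = -0.29 * (-2.15)^2 ≈ -1.34
i=3: S_3 = -0.29 * (-2.15)^3 ≈ 2.88
i=4: S_4 = -0.29 * (-2.15)^4 ≈ -6.2
The first 5 terms are: [-0.29, 0.62, -1.34, 2.88, -6.2]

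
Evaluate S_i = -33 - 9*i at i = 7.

S_7 = -33 + -9*7 = -33 + -63 = -96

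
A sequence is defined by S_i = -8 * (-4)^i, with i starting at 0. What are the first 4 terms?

This is a geometric sequence.
i=0: S_0 = -8 * (-4)^0 = -8
i=1: S_1 = -8 * (-4)^1 = 32
i=2: S_2 = -8 * (-4)^2 = -128
i=3: S_3 = -8 * (-4)^3 = 512
The first 4 terms are: [-8, 32, -128, 512]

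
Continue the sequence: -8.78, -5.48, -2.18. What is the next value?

Differences: -5.48 - -8.78 = 3.3
This is an arithmetic sequence with common difference d = 3.3.
Next term = -2.18 + 3.3 = 1.12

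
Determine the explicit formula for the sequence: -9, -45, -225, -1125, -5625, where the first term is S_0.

Check ratios: -45 / -9 = 5.0
Common ratio r = 5.
First term a = -9.
Formula: S_i = -9 * 5^i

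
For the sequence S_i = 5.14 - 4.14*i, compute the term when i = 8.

S_8 = 5.14 + -4.14*8 = 5.14 + -33.12 = -27.98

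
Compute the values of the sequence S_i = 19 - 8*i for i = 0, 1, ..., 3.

This is an arithmetic sequence.
i=0: S_0 = 19 + -8*0 = 19
i=1: S_1 = 19 + -8*1 = 11
i=2: S_2 = 19 + -8*2 = 3
i=3: S_3 = 19 + -8*3 = -5
The first 4 terms are: [19, 11, 3, -5]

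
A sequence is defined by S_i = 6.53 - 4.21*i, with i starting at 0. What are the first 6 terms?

This is an arithmetic sequence.
i=0: S_0 = 6.53 + -4.21*0 = 6.53
i=1: S_1 = 6.53 + -4.21*1 = 2.32
i=2: S_2 = 6.53 + -4.21*2 = -1.89
i=3: S_3 = 6.53 + -4.21*3 = -6.1
i=4: S_4 = 6.53 + -4.21*4 = -10.31
i=5: S_5 = 6.53 + -4.21*5 = -14.52
The first 6 terms are: [6.53, 2.32, -1.89, -6.1, -10.31, -14.52]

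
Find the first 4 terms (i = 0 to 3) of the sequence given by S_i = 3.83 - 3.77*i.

This is an arithmetic sequence.
i=0: S_0 = 3.83 + -3.77*0 = 3.83
i=1: S_1 = 3.83 + -3.77*1 = 0.06
i=2: S_2 = 3.83 + -3.77*2 = -3.71
i=3: S_3 = 3.83 + -3.77*3 = -7.48
The first 4 terms are: [3.83, 0.06, -3.71, -7.48]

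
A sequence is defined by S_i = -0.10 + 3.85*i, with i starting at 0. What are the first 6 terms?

This is an arithmetic sequence.
i=0: S_0 = -0.1 + 3.85*0 = -0.1
i=1: S_1 = -0.1 + 3.85*1 = 3.75
i=2: S_2 = -0.1 + 3.85*2 = 7.6
i=3: S_3 = -0.1 + 3.85*3 = 11.45
i=4: S_4 = -0.1 + 3.85*4 = 15.3
i=5: S_5 = -0.1 + 3.85*5 = 19.15
The first 6 terms are: [-0.1, 3.75, 7.6, 11.45, 15.3, 19.15]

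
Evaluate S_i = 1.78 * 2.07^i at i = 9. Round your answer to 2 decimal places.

S_9 = 1.78 * 2.07^9 ≈ 1.78 * 697.8034 ≈ 1242.09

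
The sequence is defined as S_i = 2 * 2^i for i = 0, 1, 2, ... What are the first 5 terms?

This is a geometric sequence.
i=0: S_0 = 2 * 2^0 = 2
i=1: S_1 = 2 * 2^1 = 4
i=2: S_2 = 2 * 2^2 = 8
i=3: S_3 = 2 * 2^3 = 16
i=4: S_4 = 2 * 2^4 = 32
The first 5 terms are: [2, 4, 8, 16, 32]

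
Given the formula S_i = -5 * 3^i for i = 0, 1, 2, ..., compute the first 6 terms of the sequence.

This is a geometric sequence.
i=0: S_0 = -5 * 3^0 = -5
i=1: S_1 = -5 * 3^1 = -15
i=2: S_2 = -5 * 3^2 = -45
i=3: S_3 = -5 * 3^3 = -135
i=4: S_4 = -5 * 3^4 = -405
i=5: S_5 = -5 * 3^5 = -1215
The first 6 terms are: [-5, -15, -45, -135, -405, -1215]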